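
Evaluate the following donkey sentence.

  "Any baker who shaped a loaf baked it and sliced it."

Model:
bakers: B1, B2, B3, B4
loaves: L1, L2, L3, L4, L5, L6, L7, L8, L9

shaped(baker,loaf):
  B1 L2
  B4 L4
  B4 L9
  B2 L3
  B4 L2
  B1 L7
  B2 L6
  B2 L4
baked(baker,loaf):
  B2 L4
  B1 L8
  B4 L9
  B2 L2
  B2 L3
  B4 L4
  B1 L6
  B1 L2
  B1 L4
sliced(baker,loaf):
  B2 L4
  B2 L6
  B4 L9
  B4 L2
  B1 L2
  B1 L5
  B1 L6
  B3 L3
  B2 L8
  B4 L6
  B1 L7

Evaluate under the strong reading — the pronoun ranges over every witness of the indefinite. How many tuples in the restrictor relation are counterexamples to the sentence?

5

"it" takes "a loaf" as antecedent — a donkey pronoun bound across the clause boundary.
Strong reading: for every (b,l) with shaped(b,l), baked(b,l) ∧ sliced(b,l).
Restrictor pairs: (B1,L2) ✓  (B1,L7) ✗  (B2,L3) ✗  (B2,L4) ✓  (B2,L6) ✗  (B4,L2) ✗  (B4,L4) ✗  (B4,L9) ✓
Counterexamples (restrictor pairs failing the scope): 5.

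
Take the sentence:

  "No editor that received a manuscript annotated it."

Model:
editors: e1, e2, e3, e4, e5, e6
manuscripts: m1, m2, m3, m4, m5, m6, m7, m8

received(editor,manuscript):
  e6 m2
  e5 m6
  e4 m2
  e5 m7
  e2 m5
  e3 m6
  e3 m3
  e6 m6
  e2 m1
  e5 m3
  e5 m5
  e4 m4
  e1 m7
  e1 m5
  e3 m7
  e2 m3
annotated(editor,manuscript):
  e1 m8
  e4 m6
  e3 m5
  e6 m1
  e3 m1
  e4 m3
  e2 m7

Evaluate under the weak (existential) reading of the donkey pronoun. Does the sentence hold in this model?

"it" takes "a manuscript" as antecedent — a donkey pronoun bound across the clause boundary.
Truth condition: for no (e,m) with received(e,m) does annotated(e,m) hold.
Restrictor pairs — does the scope hold? (e1,m5):fails  (e1,m7):fails  (e2,m1):fails  (e2,m3):fails  (e2,m5):fails  (e3,m3):fails  (e3,m6):fails  (e3,m7):fails  (e4,m2):fails  (e4,m4):fails  (e5,m3):fails  (e5,m5):fails  (e5,m6):fails  (e5,m7):fails  (e6,m2):fails  (e6,m6):fails
Scope holds for no restrictor pair, so the sentence is true.

True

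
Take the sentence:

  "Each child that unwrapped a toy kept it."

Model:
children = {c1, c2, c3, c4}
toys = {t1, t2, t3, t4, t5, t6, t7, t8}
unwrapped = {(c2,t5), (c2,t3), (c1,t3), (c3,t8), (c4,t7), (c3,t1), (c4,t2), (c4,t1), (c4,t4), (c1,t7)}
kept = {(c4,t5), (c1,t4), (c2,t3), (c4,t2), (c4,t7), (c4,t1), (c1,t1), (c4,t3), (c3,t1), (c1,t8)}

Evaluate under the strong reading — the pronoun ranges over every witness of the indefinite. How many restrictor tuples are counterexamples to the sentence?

5

"it" takes "a toy" as antecedent — a donkey pronoun bound across the clause boundary.
Strong reading: for every (c,t) with unwrapped(c,t), kept(c,t).
Restrictor pairs: (c1,t3) ✗  (c1,t7) ✗  (c2,t3) ✓  (c2,t5) ✗  (c3,t1) ✓  (c3,t8) ✗  (c4,t1) ✓  (c4,t2) ✓  (c4,t4) ✗  (c4,t7) ✓
Counterexamples (restrictor pairs failing the scope): 5.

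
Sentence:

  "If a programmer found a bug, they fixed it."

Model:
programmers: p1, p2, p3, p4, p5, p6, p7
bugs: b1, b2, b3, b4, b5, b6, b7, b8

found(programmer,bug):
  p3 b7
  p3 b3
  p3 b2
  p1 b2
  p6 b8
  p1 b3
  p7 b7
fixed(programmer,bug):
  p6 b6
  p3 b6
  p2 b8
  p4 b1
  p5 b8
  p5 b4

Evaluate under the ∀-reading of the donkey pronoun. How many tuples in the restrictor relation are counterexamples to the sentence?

7

"it" takes "a bug" as antecedent — a donkey pronoun bound across the clause boundary.
Strong reading: for every (p,b) with found(p,b), fixed(p,b).
Restrictor pairs: (p1,b2) ✗  (p1,b3) ✗  (p3,b2) ✗  (p3,b3) ✗  (p3,b7) ✗  (p6,b8) ✗  (p7,b7) ✗
Counterexamples (restrictor pairs failing the scope): 7.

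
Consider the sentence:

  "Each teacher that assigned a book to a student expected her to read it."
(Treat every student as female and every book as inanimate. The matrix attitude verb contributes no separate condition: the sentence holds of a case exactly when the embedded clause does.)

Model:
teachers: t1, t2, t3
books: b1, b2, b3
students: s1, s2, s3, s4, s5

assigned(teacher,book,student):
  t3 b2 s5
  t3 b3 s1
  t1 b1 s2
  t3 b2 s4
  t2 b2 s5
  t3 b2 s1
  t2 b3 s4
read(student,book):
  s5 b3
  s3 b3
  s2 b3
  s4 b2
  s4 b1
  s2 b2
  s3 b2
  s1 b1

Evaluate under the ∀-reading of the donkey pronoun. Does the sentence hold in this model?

"her" takes "a student" as antecedent and "it" takes "a book"; both are donkey pronouns co-varying with the restrictor.
Strong reading: for every (t,b,s) with assigned(t,b,s), read(s,b).
Restrictor triples: (t1,b1,s2)→read(s2,b1) ✗  (t2,b2,s5)→read(s5,b2) ✗  (t2,b3,s4)→read(s4,b3) ✗  (t3,b2,s1)→read(s1,b2) ✗  (t3,b2,s4)→read(s4,b2) ✓  (t3,b2,s5)→read(s5,b2) ✗  (t3,b3,s1)→read(s1,b3) ✗
Counterexample: (t1,b1,s2) — read(s2,b1) does not hold.

False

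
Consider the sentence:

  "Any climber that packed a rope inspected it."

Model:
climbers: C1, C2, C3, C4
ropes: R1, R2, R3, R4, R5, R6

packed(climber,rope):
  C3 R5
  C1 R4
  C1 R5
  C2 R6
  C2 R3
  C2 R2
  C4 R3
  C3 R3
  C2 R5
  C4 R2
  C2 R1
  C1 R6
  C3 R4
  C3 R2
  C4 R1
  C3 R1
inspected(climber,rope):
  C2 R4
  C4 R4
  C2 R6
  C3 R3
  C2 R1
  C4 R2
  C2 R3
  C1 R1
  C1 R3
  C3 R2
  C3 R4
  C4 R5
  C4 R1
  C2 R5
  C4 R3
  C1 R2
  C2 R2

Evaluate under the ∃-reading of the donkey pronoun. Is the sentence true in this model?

"it" takes "a rope" as antecedent — a donkey pronoun bound across the clause boundary.
Weak reading: every climber c with some packed-rope has at least one packed-rope r such that inspected(c,r).
Per climber: C1:✗  C2:✓  C3:✓  C4:✓
C1 has no witness among its packed-ropes.

False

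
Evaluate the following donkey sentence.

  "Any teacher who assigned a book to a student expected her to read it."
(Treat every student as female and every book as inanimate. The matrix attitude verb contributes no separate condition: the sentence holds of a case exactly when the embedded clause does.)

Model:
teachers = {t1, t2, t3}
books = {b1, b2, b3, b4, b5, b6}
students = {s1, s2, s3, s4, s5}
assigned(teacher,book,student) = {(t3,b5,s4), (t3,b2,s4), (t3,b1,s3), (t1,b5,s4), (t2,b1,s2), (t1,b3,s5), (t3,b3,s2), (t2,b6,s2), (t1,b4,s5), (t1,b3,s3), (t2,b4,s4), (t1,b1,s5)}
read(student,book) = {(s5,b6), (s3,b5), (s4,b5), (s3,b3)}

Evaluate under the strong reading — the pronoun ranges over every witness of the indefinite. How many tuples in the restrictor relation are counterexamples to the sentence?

9

"her" takes "a student" as antecedent and "it" takes "a book"; both are donkey pronouns co-varying with the restrictor.
Strong reading: for every (t,b,s) with assigned(t,b,s), read(s,b).
Restrictor triples: (t1,b1,s5)→read(s5,b1) ✗  (t1,b3,s3)→read(s3,b3) ✓  (t1,b3,s5)→read(s5,b3) ✗  (t1,b4,s5)→read(s5,b4) ✗  (t1,b5,s4)→read(s4,b5) ✓  (t2,b1,s2)→read(s2,b1) ✗  (t2,b4,s4)→read(s4,b4) ✗  (t2,b6,s2)→read(s2,b6) ✗  (t3,b1,s3)→read(s3,b1) ✗  (t3,b2,s4)→read(s4,b2) ✗  (t3,b3,s2)→read(s2,b3) ✗  (t3,b5,s4)→read(s4,b5) ✓
Counterexamples (restrictor triples failing the scope): 9.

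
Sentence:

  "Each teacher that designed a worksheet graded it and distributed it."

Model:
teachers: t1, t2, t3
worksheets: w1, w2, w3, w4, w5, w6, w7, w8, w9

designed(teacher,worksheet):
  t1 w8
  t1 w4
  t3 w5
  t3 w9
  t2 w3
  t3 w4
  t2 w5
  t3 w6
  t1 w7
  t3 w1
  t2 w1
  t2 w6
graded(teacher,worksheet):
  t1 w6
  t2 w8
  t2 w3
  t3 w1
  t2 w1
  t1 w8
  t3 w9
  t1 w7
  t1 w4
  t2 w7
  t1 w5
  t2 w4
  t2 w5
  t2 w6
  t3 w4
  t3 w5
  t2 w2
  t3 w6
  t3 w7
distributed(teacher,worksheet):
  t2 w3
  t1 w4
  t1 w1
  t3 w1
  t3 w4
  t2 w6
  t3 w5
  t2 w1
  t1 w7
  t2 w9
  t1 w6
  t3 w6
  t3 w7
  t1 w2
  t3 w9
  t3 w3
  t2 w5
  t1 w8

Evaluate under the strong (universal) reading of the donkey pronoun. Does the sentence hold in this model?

"it" takes "a worksheet" as antecedent — a donkey pronoun bound across the clause boundary.
Strong reading: for every (t,w) with designed(t,w), graded(t,w) ∧ distributed(t,w).
Restrictor pairs: (t1,w4) ✓  (t1,w7) ✓  (t1,w8) ✓  (t2,w1) ✓  (t2,w3) ✓  (t2,w5) ✓  (t2,w6) ✓  (t3,w1) ✓  (t3,w4) ✓  (t3,w5) ✓  (t3,w6) ✓  (t3,w9) ✓
Every restrictor pair satisfies the scope.

True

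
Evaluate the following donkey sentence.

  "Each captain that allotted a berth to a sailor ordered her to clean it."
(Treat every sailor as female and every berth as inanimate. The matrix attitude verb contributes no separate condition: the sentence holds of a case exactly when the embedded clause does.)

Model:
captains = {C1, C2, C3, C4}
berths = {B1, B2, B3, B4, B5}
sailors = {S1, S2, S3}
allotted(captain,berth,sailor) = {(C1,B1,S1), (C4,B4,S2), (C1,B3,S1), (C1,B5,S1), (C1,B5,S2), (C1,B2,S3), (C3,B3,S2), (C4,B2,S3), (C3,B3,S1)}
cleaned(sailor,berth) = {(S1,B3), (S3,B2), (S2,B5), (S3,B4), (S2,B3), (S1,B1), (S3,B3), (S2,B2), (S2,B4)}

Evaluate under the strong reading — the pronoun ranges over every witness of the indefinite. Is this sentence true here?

"her" takes "a sailor" as antecedent and "it" takes "a berth"; both are donkey pronouns co-varying with the restrictor.
Strong reading: for every (c,b,s) with allotted(c,b,s), cleaned(s,b).
Restrictor triples: (C1,B1,S1)→cleaned(S1,B1) ✓  (C1,B2,S3)→cleaned(S3,B2) ✓  (C1,B3,S1)→cleaned(S1,B3) ✓  (C1,B5,S1)→cleaned(S1,B5) ✗  (C1,B5,S2)→cleaned(S2,B5) ✓  (C3,B3,S1)→cleaned(S1,B3) ✓  (C3,B3,S2)→cleaned(S2,B3) ✓  (C4,B2,S3)→cleaned(S3,B2) ✓  (C4,B4,S2)→cleaned(S2,B4) ✓
Counterexample: (C1,B5,S1) — cleaned(S1,B5) does not hold.

False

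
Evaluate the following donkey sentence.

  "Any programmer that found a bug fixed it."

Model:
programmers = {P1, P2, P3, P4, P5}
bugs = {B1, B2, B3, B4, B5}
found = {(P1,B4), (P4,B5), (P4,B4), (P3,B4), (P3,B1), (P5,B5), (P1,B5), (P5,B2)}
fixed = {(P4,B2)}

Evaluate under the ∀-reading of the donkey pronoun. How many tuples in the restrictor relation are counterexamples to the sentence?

8

"it" takes "a bug" as antecedent — a donkey pronoun bound across the clause boundary.
Strong reading: for every (p,b) with found(p,b), fixed(p,b).
Restrictor pairs: (P1,B4) ✗  (P1,B5) ✗  (P3,B1) ✗  (P3,B4) ✗  (P4,B4) ✗  (P4,B5) ✗  (P5,B2) ✗  (P5,B5) ✗
Counterexamples (restrictor pairs failing the scope): 8.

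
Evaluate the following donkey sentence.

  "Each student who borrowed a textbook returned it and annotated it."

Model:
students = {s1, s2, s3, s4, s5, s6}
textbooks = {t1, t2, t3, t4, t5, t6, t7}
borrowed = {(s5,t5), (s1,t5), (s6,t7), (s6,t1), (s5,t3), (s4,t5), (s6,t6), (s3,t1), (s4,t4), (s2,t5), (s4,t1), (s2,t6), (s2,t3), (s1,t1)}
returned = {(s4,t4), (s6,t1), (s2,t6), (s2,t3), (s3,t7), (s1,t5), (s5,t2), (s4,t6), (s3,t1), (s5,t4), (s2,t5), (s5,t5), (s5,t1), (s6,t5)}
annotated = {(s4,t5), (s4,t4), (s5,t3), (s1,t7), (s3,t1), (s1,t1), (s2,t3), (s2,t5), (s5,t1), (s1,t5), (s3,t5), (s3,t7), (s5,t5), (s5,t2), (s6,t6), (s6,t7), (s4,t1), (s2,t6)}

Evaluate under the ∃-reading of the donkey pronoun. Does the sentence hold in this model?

"it" takes "a textbook" as antecedent — a donkey pronoun bound across the clause boundary.
Weak reading: every student s with some borrowed-textbook has at least one borrowed-textbook t such that returned(s,t) ∧ annotated(s,t).
Per student: s1:✓  s2:✓  s3:✓  s4:✓  s5:✓  s6:✗
s6 has no witness among its borrowed-textbooks.

False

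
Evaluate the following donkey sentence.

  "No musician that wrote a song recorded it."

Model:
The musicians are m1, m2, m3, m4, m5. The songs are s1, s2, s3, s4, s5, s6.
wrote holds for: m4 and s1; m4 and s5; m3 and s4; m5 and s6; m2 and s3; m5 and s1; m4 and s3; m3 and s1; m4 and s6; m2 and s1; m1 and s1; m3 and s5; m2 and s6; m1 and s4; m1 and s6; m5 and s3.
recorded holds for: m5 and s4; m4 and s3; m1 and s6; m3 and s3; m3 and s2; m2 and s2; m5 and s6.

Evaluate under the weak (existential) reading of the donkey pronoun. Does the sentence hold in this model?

False

"it" takes "a song" as antecedent — a donkey pronoun bound across the clause boundary.
Truth condition: for no (m,s) with wrote(m,s) does recorded(m,s) hold.
Restrictor pairs — does the scope hold? (m1,s1):fails  (m1,s4):fails  (m1,s6):holds  (m2,s1):fails  (m2,s3):fails  (m2,s6):fails  (m3,s1):fails  (m3,s4):fails  (m3,s5):fails  (m4,s1):fails  (m4,s3):holds  (m4,s5):fails  (m4,s6):fails  (m5,s1):fails  (m5,s3):fails  (m5,s6):holds
Scope holds for 3 pair(s), so the sentence is false.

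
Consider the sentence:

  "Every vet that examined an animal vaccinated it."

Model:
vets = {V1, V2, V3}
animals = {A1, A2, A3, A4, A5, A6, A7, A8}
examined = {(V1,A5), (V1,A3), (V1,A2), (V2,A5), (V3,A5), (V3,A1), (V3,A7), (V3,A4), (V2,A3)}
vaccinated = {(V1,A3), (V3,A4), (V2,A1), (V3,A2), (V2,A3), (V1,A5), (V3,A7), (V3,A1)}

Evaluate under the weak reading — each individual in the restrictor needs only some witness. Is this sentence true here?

"it" takes "an animal" as antecedent — a donkey pronoun bound across the clause boundary.
Weak reading: every vet v with some examined-animal has at least one examined-animal a such that vaccinated(v,a).
Per vet: V1:✓  V2:✓  V3:✓
Every vet in the restrictor has a witness.

True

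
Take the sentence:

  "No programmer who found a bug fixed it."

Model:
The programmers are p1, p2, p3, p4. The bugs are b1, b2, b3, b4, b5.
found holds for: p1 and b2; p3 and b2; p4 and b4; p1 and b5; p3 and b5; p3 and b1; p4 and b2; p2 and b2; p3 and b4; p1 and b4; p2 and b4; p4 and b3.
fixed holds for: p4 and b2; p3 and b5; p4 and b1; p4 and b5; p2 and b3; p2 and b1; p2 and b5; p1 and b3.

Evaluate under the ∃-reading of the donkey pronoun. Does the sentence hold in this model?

"it" takes "a bug" as antecedent — a donkey pronoun bound across the clause boundary.
Truth condition: for no (p,b) with found(p,b) does fixed(p,b) hold.
Restrictor pairs — does the scope hold? (p1,b2):fails  (p1,b4):fails  (p1,b5):fails  (p2,b2):fails  (p2,b4):fails  (p3,b1):fails  (p3,b2):fails  (p3,b4):fails  (p3,b5):holds  (p4,b2):holds  (p4,b3):fails  (p4,b4):fails
Scope holds for 2 pair(s), so the sentence is false.

False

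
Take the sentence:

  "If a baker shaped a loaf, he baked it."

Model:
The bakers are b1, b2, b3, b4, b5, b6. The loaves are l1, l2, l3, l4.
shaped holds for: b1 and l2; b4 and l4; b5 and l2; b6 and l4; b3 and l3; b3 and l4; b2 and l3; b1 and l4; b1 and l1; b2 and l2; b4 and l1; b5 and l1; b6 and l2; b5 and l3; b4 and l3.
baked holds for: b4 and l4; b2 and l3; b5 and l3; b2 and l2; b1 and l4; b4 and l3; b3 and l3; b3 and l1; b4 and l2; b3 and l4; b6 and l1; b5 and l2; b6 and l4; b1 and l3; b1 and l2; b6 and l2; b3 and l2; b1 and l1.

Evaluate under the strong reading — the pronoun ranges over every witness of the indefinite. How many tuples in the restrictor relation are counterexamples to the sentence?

2

"it" takes "a loaf" as antecedent — a donkey pronoun bound across the clause boundary.
Strong reading: for every (b,l) with shaped(b,l), baked(b,l).
Restrictor pairs: (b1,l1) ✓  (b1,l2) ✓  (b1,l4) ✓  (b2,l2) ✓  (b2,l3) ✓  (b3,l3) ✓  (b3,l4) ✓  (b4,l1) ✗  (b4,l3) ✓  (b4,l4) ✓  (b5,l1) ✗  (b5,l2) ✓  (b5,l3) ✓  (b6,l2) ✓  (b6,l4) ✓
Counterexamples (restrictor pairs failing the scope): 2.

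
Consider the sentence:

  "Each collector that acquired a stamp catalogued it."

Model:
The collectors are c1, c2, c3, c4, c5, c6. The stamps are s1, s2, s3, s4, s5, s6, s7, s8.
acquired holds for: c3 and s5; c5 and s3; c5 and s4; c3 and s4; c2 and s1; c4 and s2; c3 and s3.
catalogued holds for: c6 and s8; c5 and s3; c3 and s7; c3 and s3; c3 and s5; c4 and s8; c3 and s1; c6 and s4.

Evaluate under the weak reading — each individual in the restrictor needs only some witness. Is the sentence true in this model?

False

"it" takes "a stamp" as antecedent — a donkey pronoun bound across the clause boundary.
Weak reading: every collector c with some acquired-stamp has at least one acquired-stamp s such that catalogued(c,s).
Per collector: c2:✗  c3:✓  c4:✗  c5:✓
c2 has no witness among its acquired-stamps.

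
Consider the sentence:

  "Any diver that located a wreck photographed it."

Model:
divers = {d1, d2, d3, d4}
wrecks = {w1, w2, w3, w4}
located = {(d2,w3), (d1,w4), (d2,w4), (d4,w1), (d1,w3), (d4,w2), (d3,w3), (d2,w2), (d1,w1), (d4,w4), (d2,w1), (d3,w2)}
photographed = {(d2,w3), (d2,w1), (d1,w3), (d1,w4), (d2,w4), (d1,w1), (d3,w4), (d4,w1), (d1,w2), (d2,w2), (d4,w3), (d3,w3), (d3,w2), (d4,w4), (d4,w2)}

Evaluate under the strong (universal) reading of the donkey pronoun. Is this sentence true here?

"it" takes "a wreck" as antecedent — a donkey pronoun bound across the clause boundary.
Strong reading: for every (d,w) with located(d,w), photographed(d,w).
Restrictor pairs: (d1,w1) ✓  (d1,w3) ✓  (d1,w4) ✓  (d2,w1) ✓  (d2,w2) ✓  (d2,w3) ✓  (d2,w4) ✓  (d3,w2) ✓  (d3,w3) ✓  (d4,w1) ✓  (d4,w2) ✓  (d4,w4) ✓
Every restrictor pair satisfies the scope.

True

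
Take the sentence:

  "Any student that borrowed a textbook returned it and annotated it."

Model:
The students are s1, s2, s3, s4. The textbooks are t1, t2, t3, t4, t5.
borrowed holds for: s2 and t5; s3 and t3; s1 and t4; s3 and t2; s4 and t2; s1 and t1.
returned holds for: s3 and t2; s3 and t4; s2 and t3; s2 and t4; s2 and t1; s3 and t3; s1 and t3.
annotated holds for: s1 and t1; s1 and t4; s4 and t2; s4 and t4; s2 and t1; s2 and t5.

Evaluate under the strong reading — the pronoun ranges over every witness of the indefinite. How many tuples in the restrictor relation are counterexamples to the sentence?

"it" takes "a textbook" as antecedent — a donkey pronoun bound across the clause boundary.
Strong reading: for every (s,t) with borrowed(s,t), returned(s,t) ∧ annotated(s,t).
Restrictor pairs: (s1,t1) ✗  (s1,t4) ✗  (s2,t5) ✗  (s3,t2) ✗  (s3,t3) ✗  (s4,t2) ✗
Counterexamples (restrictor pairs failing the scope): 6.

6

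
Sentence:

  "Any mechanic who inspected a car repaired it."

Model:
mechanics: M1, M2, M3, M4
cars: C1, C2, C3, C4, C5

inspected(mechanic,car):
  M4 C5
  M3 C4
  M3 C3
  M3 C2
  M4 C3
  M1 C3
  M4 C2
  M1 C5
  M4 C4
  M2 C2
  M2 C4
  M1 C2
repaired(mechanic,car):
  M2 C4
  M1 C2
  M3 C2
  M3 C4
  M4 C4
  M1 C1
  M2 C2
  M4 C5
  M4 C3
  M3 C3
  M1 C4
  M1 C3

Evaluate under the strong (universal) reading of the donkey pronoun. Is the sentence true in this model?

"it" takes "a car" as antecedent — a donkey pronoun bound across the clause boundary.
Strong reading: for every (m,c) with inspected(m,c), repaired(m,c).
Restrictor pairs: (M1,C2) ✓  (M1,C3) ✓  (M1,C5) ✗  (M2,C2) ✓  (M2,C4) ✓  (M3,C2) ✓  (M3,C3) ✓  (M3,C4) ✓  (M4,C2) ✗  (M4,C3) ✓  (M4,C4) ✓  (M4,C5) ✓
Counterexample: (M1,C5) is in inspected but fails the scope.

False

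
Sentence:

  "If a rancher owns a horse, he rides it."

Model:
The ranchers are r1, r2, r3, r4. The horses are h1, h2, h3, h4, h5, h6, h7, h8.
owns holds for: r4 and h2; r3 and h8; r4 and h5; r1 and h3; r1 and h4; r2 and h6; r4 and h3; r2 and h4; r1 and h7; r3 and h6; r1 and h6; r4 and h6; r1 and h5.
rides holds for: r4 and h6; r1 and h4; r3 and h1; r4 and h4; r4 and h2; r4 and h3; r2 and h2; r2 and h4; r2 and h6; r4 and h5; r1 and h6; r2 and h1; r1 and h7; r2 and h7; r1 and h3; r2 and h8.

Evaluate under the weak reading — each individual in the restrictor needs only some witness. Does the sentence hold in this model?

False

"it" takes "a horse" as antecedent — a donkey pronoun bound across the clause boundary.
Weak reading: every rancher r with some owns-horse has at least one owns-horse h such that rides(r,h).
Per rancher: r1:✓  r2:✓  r3:✗  r4:✓
r3 has no witness among its owns-horses.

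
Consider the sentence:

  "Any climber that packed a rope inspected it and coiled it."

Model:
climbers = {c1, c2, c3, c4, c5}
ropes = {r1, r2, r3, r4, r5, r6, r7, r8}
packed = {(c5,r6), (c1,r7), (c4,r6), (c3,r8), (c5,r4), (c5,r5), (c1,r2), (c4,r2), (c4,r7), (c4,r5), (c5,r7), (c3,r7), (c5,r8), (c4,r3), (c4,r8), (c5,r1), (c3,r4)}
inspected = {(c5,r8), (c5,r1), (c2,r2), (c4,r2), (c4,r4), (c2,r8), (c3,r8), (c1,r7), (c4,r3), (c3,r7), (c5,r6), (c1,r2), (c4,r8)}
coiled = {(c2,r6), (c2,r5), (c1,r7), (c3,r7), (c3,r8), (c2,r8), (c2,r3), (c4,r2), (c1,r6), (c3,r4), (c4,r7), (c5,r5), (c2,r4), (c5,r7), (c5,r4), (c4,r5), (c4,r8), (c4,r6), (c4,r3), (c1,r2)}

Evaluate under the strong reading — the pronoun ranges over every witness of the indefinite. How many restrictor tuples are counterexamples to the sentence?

10

"it" takes "a rope" as antecedent — a donkey pronoun bound across the clause boundary.
Strong reading: for every (c,r) with packed(c,r), inspected(c,r) ∧ coiled(c,r).
Restrictor pairs: (c1,r2) ✓  (c1,r7) ✓  (c3,r4) ✗  (c3,r7) ✓  (c3,r8) ✓  (c4,r2) ✓  (c4,r3) ✓  (c4,r5) ✗  (c4,r6) ✗  (c4,r7) ✗  (c4,r8) ✓  (c5,r1) ✗  (c5,r4) ✗  (c5,r5) ✗  (c5,r6) ✗  (c5,r7) ✗  (c5,r8) ✗
Counterexamples (restrictor pairs failing the scope): 10.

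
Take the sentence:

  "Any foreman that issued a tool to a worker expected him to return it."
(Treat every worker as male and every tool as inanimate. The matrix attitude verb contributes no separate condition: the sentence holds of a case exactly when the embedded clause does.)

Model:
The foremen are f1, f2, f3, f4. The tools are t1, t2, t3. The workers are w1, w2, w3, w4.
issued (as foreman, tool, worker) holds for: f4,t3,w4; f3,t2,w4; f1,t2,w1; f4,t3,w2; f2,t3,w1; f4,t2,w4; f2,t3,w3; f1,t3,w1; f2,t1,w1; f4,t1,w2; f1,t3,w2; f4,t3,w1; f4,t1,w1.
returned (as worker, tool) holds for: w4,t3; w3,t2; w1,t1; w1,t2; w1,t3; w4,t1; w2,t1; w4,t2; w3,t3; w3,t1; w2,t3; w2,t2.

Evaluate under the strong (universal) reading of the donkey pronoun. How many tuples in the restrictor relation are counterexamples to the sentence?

0

"him" takes "a worker" as antecedent and "it" takes "a tool"; both are donkey pronouns co-varying with the restrictor.
Strong reading: for every (f,t,w) with issued(f,t,w), returned(w,t).
Restrictor triples: (f1,t2,w1)→returned(w1,t2) ✓  (f1,t3,w1)→returned(w1,t3) ✓  (f1,t3,w2)→returned(w2,t3) ✓  (f2,t1,w1)→returned(w1,t1) ✓  (f2,t3,w1)→returned(w1,t3) ✓  (f2,t3,w3)→returned(w3,t3) ✓  (f3,t2,w4)→returned(w4,t2) ✓  (f4,t1,w1)→returned(w1,t1) ✓  (f4,t1,w2)→returned(w2,t1) ✓  (f4,t2,w4)→returned(w4,t2) ✓  (f4,t3,w1)→returned(w1,t3) ✓  (f4,t3,w2)→returned(w2,t3) ✓  (f4,t3,w4)→returned(w4,t3) ✓
Counterexamples (restrictor triples failing the scope): 0.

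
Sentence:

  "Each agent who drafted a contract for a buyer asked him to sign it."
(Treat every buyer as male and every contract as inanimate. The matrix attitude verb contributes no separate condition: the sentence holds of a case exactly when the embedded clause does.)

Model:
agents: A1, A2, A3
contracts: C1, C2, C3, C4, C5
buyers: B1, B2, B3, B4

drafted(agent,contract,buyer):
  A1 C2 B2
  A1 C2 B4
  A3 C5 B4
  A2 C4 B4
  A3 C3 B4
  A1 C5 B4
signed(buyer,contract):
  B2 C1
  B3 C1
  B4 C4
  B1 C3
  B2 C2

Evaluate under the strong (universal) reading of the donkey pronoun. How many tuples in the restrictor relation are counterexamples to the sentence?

4

"him" takes "a buyer" as antecedent and "it" takes "a contract"; both are donkey pronouns co-varying with the restrictor.
Strong reading: for every (a,c,b) with drafted(a,c,b), signed(b,c).
Restrictor triples: (A1,C2,B2)→signed(B2,C2) ✓  (A1,C2,B4)→signed(B4,C2) ✗  (A1,C5,B4)→signed(B4,C5) ✗  (A2,C4,B4)→signed(B4,C4) ✓  (A3,C3,B4)→signed(B4,C3) ✗  (A3,C5,B4)→signed(B4,C5) ✗
Counterexamples (restrictor triples failing the scope): 4.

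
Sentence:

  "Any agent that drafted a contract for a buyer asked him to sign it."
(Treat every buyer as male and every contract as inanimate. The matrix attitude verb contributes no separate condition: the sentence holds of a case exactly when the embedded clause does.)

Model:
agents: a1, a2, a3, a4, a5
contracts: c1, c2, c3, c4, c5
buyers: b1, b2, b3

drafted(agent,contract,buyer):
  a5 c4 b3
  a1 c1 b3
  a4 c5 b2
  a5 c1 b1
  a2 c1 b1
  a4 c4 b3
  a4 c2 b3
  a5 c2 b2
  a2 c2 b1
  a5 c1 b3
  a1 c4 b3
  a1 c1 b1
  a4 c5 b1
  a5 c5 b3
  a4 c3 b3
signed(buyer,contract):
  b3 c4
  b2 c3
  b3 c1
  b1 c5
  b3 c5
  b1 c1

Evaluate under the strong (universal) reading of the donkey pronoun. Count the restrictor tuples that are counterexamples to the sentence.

"him" takes "a buyer" as antecedent and "it" takes "a contract"; both are donkey pronouns co-varying with the restrictor.
Strong reading: for every (a,c,b) with drafted(a,c,b), signed(b,c).
Restrictor triples: (a1,c1,b1)→signed(b1,c1) ✓  (a1,c1,b3)→signed(b3,c1) ✓  (a1,c4,b3)→signed(b3,c4) ✓  (a2,c1,b1)→signed(b1,c1) ✓  (a2,c2,b1)→signed(b1,c2) ✗  (a4,c2,b3)→signed(b3,c2) ✗  (a4,c3,b3)→signed(b3,c3) ✗  (a4,c4,b3)→signed(b3,c4) ✓  (a4,c5,b1)→signed(b1,c5) ✓  (a4,c5,b2)→signed(b2,c5) ✗  (a5,c1,b1)→signed(b1,c1) ✓  (a5,c1,b3)→signed(b3,c1) ✓  (a5,c2,b2)→signed(b2,c2) ✗  (a5,c4,b3)→signed(b3,c4) ✓  (a5,c5,b3)→signed(b3,c5) ✓
Counterexamples (restrictor triples failing the scope): 5.

5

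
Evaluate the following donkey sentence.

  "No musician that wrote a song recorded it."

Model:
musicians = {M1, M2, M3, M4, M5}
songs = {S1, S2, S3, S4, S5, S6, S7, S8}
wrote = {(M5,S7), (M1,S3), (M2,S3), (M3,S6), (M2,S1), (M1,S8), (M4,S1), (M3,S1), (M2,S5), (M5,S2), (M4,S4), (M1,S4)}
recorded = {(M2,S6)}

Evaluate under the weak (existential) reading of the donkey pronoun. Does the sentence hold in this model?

"it" takes "a song" as antecedent — a donkey pronoun bound across the clause boundary.
Truth condition: for no (m,s) with wrote(m,s) does recorded(m,s) hold.
Restrictor pairs — does the scope hold? (M1,S3):fails  (M1,S4):fails  (M1,S8):fails  (M2,S1):fails  (M2,S3):fails  (M2,S5):fails  (M3,S1):fails  (M3,S6):fails  (M4,S1):fails  (M4,S4):fails  (M5,S2):fails  (M5,S7):fails
Scope holds for no restrictor pair, so the sentence is true.

True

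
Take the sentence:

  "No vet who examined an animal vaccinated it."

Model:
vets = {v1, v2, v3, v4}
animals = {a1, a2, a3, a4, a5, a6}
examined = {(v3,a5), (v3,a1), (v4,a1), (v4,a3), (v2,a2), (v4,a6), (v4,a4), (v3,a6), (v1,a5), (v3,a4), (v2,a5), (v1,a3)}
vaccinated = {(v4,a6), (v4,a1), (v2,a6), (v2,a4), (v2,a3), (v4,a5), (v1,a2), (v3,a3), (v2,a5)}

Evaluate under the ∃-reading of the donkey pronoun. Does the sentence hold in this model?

"it" takes "an animal" as antecedent — a donkey pronoun bound across the clause boundary.
Truth condition: for no (v,a) with examined(v,a) does vaccinated(v,a) hold.
Restrictor pairs — does the scope hold? (v1,a3):fails  (v1,a5):fails  (v2,a2):fails  (v2,a5):holds  (v3,a1):fails  (v3,a4):fails  (v3,a5):fails  (v3,a6):fails  (v4,a1):holds  (v4,a3):fails  (v4,a4):fails  (v4,a6):holds
Scope holds for 3 pair(s), so the sentence is false.

False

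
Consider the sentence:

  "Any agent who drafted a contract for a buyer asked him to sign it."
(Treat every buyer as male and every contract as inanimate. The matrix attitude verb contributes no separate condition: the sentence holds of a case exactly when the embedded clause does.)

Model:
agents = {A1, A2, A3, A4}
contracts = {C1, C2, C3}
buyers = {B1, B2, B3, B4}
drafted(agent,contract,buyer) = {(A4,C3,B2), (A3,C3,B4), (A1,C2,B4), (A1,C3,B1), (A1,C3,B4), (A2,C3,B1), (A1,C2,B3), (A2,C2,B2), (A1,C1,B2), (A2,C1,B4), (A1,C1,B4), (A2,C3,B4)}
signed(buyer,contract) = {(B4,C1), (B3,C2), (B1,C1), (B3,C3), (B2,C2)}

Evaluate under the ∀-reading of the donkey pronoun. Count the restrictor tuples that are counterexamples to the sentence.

8

"him" takes "a buyer" as antecedent and "it" takes "a contract"; both are donkey pronouns co-varying with the restrictor.
Strong reading: for every (a,c,b) with drafted(a,c,b), signed(b,c).
Restrictor triples: (A1,C1,B2)→signed(B2,C1) ✗  (A1,C1,B4)→signed(B4,C1) ✓  (A1,C2,B3)→signed(B3,C2) ✓  (A1,C2,B4)→signed(B4,C2) ✗  (A1,C3,B1)→signed(B1,C3) ✗  (A1,C3,B4)→signed(B4,C3) ✗  (A2,C1,B4)→signed(B4,C1) ✓  (A2,C2,B2)→signed(B2,C2) ✓  (A2,C3,B1)→signed(B1,C3) ✗  (A2,C3,B4)→signed(B4,C3) ✗  (A3,C3,B4)→signed(B4,C3) ✗  (A4,C3,B2)→signed(B2,C3) ✗
Counterexamples (restrictor triples failing the scope): 8.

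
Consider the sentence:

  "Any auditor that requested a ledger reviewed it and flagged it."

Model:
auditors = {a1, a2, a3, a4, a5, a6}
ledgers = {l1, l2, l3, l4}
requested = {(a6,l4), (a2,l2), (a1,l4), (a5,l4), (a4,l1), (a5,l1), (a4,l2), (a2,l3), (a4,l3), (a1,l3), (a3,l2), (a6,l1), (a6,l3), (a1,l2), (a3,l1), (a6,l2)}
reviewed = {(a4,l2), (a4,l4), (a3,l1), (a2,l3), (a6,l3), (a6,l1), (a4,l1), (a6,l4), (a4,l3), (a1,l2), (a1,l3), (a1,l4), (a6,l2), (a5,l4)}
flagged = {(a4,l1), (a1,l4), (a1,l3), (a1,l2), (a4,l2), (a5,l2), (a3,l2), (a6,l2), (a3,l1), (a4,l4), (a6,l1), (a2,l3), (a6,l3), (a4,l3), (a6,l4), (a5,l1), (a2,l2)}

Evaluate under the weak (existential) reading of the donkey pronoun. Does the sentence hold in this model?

"it" takes "a ledger" as antecedent — a donkey pronoun bound across the clause boundary.
Weak reading: every auditor a with some requested-ledger has at least one requested-ledger l such that reviewed(a,l) ∧ flagged(a,l).
Per auditor: a1:✓  a2:✓  a3:✓  a4:✓  a5:✗  a6:✓
a5 has no witness among its requested-ledgers.

False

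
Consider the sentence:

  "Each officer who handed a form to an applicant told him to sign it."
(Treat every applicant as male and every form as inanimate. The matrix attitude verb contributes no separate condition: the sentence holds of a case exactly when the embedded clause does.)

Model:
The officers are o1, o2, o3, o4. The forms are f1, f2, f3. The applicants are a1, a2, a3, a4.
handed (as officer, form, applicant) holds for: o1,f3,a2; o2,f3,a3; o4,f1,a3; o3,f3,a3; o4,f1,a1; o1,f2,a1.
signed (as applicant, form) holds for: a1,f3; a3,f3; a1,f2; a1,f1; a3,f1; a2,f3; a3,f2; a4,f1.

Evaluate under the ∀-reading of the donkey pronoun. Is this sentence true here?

True

"him" takes "an applicant" as antecedent and "it" takes "a form"; both are donkey pronouns co-varying with the restrictor.
Strong reading: for every (o,f,a) with handed(o,f,a), signed(a,f).
Restrictor triples: (o1,f2,a1)→signed(a1,f2) ✓  (o1,f3,a2)→signed(a2,f3) ✓  (o2,f3,a3)→signed(a3,f3) ✓  (o3,f3,a3)→signed(a3,f3) ✓  (o4,f1,a1)→signed(a1,f1) ✓  (o4,f1,a3)→signed(a3,f1) ✓
Every restrictor triple satisfies the scope.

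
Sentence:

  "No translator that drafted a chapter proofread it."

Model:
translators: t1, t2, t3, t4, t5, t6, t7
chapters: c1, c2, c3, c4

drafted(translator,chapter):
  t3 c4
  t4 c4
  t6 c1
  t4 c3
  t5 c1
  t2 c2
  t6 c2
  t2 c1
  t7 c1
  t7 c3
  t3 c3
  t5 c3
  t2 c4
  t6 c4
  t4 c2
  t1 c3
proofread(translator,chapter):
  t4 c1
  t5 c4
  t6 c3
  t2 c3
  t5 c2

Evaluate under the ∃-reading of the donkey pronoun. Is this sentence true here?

"it" takes "a chapter" as antecedent — a donkey pronoun bound across the clause boundary.
Truth condition: for no (t,c) with drafted(t,c) does proofread(t,c) hold.
Restrictor pairs — does the scope hold? (t1,c3):fails  (t2,c1):fails  (t2,c2):fails  (t2,c4):fails  (t3,c3):fails  (t3,c4):fails  (t4,c2):fails  (t4,c3):fails  (t4,c4):fails  (t5,c1):fails  (t5,c3):fails  (t6,c1):fails  (t6,c2):fails  (t6,c4):fails  (t7,c1):fails  (t7,c3):fails
Scope holds for no restrictor pair, so the sentence is true.

True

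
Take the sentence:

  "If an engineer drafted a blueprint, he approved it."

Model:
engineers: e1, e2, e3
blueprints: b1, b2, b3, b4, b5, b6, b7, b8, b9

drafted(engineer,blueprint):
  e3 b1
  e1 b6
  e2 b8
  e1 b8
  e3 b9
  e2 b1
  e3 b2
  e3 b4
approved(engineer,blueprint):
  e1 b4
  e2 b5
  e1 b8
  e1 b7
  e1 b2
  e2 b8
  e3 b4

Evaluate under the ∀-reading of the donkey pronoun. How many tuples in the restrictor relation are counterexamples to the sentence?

"it" takes "a blueprint" as antecedent — a donkey pronoun bound across the clause boundary.
Strong reading: for every (e,b) with drafted(e,b), approved(e,b).
Restrictor pairs: (e1,b6) ✗  (e1,b8) ✓  (e2,b1) ✗  (e2,b8) ✓  (e3,b1) ✗  (e3,b2) ✗  (e3,b4) ✓  (e3,b9) ✗
Counterexamples (restrictor pairs failing the scope): 5.

5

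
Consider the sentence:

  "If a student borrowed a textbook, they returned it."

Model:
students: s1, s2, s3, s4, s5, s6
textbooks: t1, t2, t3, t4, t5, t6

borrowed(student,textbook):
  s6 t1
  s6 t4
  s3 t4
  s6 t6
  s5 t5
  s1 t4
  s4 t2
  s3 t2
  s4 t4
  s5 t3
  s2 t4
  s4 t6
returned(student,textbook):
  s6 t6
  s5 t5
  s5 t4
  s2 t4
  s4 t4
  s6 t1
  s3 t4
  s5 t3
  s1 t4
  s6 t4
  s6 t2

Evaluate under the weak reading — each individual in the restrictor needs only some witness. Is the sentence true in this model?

True

"it" takes "a textbook" as antecedent — a donkey pronoun bound across the clause boundary.
Weak reading: every student s with some borrowed-textbook has at least one borrowed-textbook t such that returned(s,t).
Per student: s1:✓  s2:✓  s3:✓  s4:✓  s5:✓  s6:✓
Every student in the restrictor has a witness.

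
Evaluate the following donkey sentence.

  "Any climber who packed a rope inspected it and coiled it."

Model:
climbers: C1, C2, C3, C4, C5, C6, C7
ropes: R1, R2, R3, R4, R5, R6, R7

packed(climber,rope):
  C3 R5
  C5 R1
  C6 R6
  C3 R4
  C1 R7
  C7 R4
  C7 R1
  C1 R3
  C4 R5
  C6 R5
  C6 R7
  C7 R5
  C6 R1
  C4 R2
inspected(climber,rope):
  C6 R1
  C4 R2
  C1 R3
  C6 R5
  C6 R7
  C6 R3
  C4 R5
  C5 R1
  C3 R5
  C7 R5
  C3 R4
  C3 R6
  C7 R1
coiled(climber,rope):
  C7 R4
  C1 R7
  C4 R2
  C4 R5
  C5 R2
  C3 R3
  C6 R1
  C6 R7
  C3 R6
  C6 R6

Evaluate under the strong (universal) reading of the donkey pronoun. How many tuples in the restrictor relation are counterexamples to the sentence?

"it" takes "a rope" as antecedent — a donkey pronoun bound across the clause boundary.
Strong reading: for every (c,r) with packed(c,r), inspected(c,r) ∧ coiled(c,r).
Restrictor pairs: (C1,R3) ✗  (C1,R7) ✗  (C3,R4) ✗  (C3,R5) ✗  (C4,R2) ✓  (C4,R5) ✓  (C5,R1) ✗  (C6,R1) ✓  (C6,R5) ✗  (C6,R6) ✗  (C6,R7) ✓  (C7,R1) ✗  (C7,R4) ✗  (C7,R5) ✗
Counterexamples (restrictor pairs failing the scope): 10.

10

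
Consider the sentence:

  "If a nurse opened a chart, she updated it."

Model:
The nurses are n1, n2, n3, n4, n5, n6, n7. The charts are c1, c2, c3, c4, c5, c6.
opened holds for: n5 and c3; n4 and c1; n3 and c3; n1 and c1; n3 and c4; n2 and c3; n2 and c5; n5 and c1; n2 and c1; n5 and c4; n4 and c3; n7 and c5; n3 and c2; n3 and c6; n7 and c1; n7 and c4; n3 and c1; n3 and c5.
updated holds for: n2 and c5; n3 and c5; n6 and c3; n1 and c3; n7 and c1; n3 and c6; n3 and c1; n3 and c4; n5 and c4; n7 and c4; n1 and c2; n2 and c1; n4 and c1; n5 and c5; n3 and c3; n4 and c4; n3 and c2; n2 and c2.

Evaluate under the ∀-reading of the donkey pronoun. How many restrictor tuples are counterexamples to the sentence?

"it" takes "a chart" as antecedent — a donkey pronoun bound across the clause boundary.
Strong reading: for every (n,c) with opened(n,c), updated(n,c).
Restrictor pairs: (n1,c1) ✗  (n2,c1) ✓  (n2,c3) ✗  (n2,c5) ✓  (n3,c1) ✓  (n3,c2) ✓  (n3,c3) ✓  (n3,c4) ✓  (n3,c5) ✓  (n3,c6) ✓  (n4,c1) ✓  (n4,c3) ✗  (n5,c1) ✗  (n5,c3) ✗  (n5,c4) ✓  (n7,c1) ✓  (n7,c4) ✓  (n7,c5) ✗
Counterexamples (restrictor pairs failing the scope): 6.

6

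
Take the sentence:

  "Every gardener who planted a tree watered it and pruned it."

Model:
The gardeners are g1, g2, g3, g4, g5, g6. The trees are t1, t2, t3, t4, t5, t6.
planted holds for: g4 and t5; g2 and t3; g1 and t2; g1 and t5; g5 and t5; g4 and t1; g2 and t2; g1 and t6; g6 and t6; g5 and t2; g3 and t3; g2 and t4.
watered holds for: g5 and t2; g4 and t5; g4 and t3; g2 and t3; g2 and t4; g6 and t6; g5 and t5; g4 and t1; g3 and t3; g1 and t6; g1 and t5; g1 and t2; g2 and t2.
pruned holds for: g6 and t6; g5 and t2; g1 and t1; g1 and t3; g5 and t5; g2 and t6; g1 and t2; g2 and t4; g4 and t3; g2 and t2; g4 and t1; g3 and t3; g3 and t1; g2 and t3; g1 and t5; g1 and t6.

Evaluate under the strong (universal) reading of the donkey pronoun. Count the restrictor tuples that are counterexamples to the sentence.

1

"it" takes "a tree" as antecedent — a donkey pronoun bound across the clause boundary.
Strong reading: for every (g,t) with planted(g,t), watered(g,t) ∧ pruned(g,t).
Restrictor pairs: (g1,t2) ✓  (g1,t5) ✓  (g1,t6) ✓  (g2,t2) ✓  (g2,t3) ✓  (g2,t4) ✓  (g3,t3) ✓  (g4,t1) ✓  (g4,t5) ✗  (g5,t2) ✓  (g5,t5) ✓  (g6,t6) ✓
Counterexamples (restrictor pairs failing the scope): 1.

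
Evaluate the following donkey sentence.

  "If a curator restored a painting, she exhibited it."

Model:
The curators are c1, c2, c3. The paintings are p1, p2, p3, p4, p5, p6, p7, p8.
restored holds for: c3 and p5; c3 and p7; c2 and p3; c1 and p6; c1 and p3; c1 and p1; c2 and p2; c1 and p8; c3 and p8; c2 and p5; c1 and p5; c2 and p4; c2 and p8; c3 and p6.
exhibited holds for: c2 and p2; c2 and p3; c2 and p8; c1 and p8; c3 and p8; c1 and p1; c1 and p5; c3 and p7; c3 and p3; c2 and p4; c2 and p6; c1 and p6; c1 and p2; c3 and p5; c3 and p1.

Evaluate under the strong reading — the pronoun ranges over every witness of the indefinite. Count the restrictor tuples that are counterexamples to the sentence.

"it" takes "a painting" as antecedent — a donkey pronoun bound across the clause boundary.
Strong reading: for every (c,p) with restored(c,p), exhibited(c,p).
Restrictor pairs: (c1,p1) ✓  (c1,p3) ✗  (c1,p5) ✓  (c1,p6) ✓  (c1,p8) ✓  (c2,p2) ✓  (c2,p3) ✓  (c2,p4) ✓  (c2,p5) ✗  (c2,p8) ✓  (c3,p5) ✓  (c3,p6) ✗  (c3,p7) ✓  (c3,p8) ✓
Counterexamples (restrictor pairs failing the scope): 3.

3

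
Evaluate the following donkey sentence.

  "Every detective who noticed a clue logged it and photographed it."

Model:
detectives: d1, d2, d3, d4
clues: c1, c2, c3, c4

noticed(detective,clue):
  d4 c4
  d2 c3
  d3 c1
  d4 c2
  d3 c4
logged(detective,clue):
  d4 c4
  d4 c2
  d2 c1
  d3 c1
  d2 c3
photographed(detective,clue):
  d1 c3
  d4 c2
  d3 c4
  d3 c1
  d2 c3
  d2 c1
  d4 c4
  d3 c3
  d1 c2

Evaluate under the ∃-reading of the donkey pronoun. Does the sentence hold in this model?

True

"it" takes "a clue" as antecedent — a donkey pronoun bound across the clause boundary.
Weak reading: every detective d with some noticed-clue has at least one noticed-clue c such that logged(d,c) ∧ photographed(d,c).
Per detective: d2:✓  d3:✓  d4:✓
Every detective in the restrictor has a witness.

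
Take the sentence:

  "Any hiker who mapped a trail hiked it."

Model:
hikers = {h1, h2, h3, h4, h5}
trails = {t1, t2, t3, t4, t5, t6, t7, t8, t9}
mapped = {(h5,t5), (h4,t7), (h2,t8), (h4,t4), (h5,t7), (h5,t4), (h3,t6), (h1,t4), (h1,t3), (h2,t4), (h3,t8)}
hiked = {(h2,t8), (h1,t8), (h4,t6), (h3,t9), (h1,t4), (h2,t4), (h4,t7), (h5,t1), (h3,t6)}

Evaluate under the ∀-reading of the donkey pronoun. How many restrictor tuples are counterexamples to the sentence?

"it" takes "a trail" as antecedent — a donkey pronoun bound across the clause boundary.
Strong reading: for every (h,t) with mapped(h,t), hiked(h,t).
Restrictor pairs: (h1,t3) ✗  (h1,t4) ✓  (h2,t4) ✓  (h2,t8) ✓  (h3,t6) ✓  (h3,t8) ✗  (h4,t4) ✗  (h4,t7) ✓  (h5,t4) ✗  (h5,t5) ✗  (h5,t7) ✗
Counterexamples (restrictor pairs failing the scope): 6.

6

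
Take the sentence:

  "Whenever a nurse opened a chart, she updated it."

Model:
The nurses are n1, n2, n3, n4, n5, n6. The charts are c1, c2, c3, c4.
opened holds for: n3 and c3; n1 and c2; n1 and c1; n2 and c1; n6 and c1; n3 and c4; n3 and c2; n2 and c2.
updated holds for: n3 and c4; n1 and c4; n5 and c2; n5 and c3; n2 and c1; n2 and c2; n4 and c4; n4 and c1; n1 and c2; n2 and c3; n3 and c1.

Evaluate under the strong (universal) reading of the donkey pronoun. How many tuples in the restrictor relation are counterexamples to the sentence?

4

"it" takes "a chart" as antecedent — a donkey pronoun bound across the clause boundary.
Strong reading: for every (n,c) with opened(n,c), updated(n,c).
Restrictor pairs: (n1,c1) ✗  (n1,c2) ✓  (n2,c1) ✓  (n2,c2) ✓  (n3,c2) ✗  (n3,c3) ✗  (n3,c4) ✓  (n6,c1) ✗
Counterexamples (restrictor pairs failing the scope): 4.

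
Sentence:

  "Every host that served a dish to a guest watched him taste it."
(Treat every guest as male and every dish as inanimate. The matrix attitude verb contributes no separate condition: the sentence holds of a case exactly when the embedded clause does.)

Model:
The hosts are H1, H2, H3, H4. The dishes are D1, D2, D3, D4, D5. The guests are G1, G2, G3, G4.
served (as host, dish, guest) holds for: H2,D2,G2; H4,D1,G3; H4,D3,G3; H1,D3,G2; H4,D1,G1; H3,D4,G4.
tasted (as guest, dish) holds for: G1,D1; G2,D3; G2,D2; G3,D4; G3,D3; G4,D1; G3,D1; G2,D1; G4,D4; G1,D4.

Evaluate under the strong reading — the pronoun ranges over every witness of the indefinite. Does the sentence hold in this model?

"him" takes "a guest" as antecedent and "it" takes "a dish"; both are donkey pronouns co-varying with the restrictor.
Strong reading: for every (h,d,g) with served(h,d,g), tasted(g,d).
Restrictor triples: (H1,D3,G2)→tasted(G2,D3) ✓  (H2,D2,G2)→tasted(G2,D2) ✓  (H3,D4,G4)→tasted(G4,D4) ✓  (H4,D1,G1)→tasted(G1,D1) ✓  (H4,D1,G3)→tasted(G3,D1) ✓  (H4,D3,G3)→tasted(G3,D3) ✓
Every restrictor triple satisfies the scope.

True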